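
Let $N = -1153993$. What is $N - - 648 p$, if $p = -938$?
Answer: $-1761817$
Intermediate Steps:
$N - - 648 p = -1153993 - \left(-648\right) \left(-938\right) = -1153993 - 607824 = -1761817$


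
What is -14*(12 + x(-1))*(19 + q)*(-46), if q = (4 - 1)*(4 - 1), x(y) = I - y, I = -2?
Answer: 198352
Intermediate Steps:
x(y) = -2 - y
q = 9 (q = 3*3 = 9)
-14*(12 + x(-1))*(19 + q)*(-46) = -14*(12 + (-2 - 1*(-1)))*(19 + 9)*(-46) = -14*(12 + (-2 + 1))*28*(-46) = -14*(12 - 1)*28*(-46) = -154*28*(-46) = -14*308*(-46) = -4312*(-46) = 198352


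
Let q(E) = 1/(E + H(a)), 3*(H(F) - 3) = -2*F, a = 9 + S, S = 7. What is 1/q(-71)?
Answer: -236/3 ≈ -78.667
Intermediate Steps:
a = 16 (a = 9 + 7 = 16)
H(F) = 3 - 2*F/3 (H(F) = 3 + (-2*F)/3 = 3 - 2*F/3)
q(E) = 1/(-23/3 + E) (q(E) = 1/(E + (3 - 2/3*16)) = 1/(E + (3 - 32/3)) = 1/(E - 23/3) = 1/(-23/3 + E))
1/q(-71) = 1/(3/(-23 + 3*(-71))) = 1/(3/(-23 - 213)) = 1/(3/(-236)) = 1/(3*(-1/236)) = 1/(-3/236) = -236/3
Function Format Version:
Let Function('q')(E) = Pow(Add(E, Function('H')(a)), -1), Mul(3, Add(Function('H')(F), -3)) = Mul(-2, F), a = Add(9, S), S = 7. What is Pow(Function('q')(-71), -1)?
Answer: Rational(-236, 3) ≈ -78.667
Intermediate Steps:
a = 16 (a = Add(9, 7) = 16)
Function('H')(F) = Add(3, Mul(Rational(-2, 3), F)) (Function('H')(F) = Add(3, Mul(Rational(1, 3), Mul(-2, F))) = Add(3, Mul(Rational(-2, 3), F)))
Function('q')(E) = Pow(Add(Rational(-23, 3), E), -1) (Function('q')(E) = Pow(Add(E, Add(3, Mul(Rational(-2, 3), 16))), -1) = Pow(Add(E, Add(3, Rational(-32, 3))), -1) = Pow(Add(E, Rational(-23, 3)), -1) = Pow(Add(Rational(-23, 3), E), -1))
Pow(Function('q')(-71), -1) = Pow(Mul(3, Pow(Add(-23, Mul(3, -71)), -1)), -1) = Pow(Mul(3, Pow(Add(-23, -213), -1)), -1) = Pow(Mul(3, Pow(-236, -1)), -1) = Pow(Mul(3, Rational(-1, 236)), -1) = Pow(Rational(-3, 236), -1) = Rational(-236, 3)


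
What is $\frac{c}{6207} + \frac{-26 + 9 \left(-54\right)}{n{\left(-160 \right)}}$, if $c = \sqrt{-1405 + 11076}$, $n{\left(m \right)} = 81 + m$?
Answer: $\frac{512}{79} + \frac{\sqrt{9671}}{6207} \approx 6.4969$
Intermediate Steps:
$c = \sqrt{9671} \approx 98.341$
$\frac{c}{6207} + \frac{-26 + 9 \left(-54\right)}{n{\left(-160 \right)}} = \frac{\sqrt{9671}}{6207} + \frac{-26 + 9 \left(-54\right)}{81 - 160} = \sqrt{9671} \cdot \frac{1}{6207} + \frac{-26 - 486}{-79} = \frac{\sqrt{9671}}{6207} - - \frac{512}{79} = \frac{\sqrt{9671}}{6207} + \frac{512}{79} = \frac{512}{79} + \frac{\sqrt{9671}}{6207}$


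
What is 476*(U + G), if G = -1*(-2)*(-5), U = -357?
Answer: -174692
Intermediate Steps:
G = -10 (G = 2*(-5) = -10)
476*(U + G) = 476*(-357 - 10) = 476*(-367) = -174692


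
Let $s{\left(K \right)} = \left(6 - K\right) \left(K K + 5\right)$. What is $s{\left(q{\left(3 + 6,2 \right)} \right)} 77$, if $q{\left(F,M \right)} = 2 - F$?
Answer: $54054$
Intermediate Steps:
$s{\left(K \right)} = \left(5 + K^{2}\right) \left(6 - K\right)$ ($s{\left(K \right)} = \left(6 - K\right) \left(K^{2} + 5\right) = \left(6 - K\right) \left(5 + K^{2}\right) = \left(5 + K^{2}\right) \left(6 - K\right)$)
$s{\left(q{\left(3 + 6,2 \right)} \right)} 77 = \left(30 - \left(2 - \left(3 + 6\right)\right)^{3} - 5 \left(2 - \left(3 + 6\right)\right) + 6 \left(2 - \left(3 + 6\right)\right)^{2}\right) 77 = \left(30 - \left(2 - 9\right)^{3} - 5 \left(2 - 9\right) + 6 \left(2 - 9\right)^{2}\right) 77 = \left(30 - \left(-7\right)^{3} - -35 + 6 \left(-7\right)^{2}\right) 77 = \left(30 - -343 + 35 + 6 \cdot 49\right) 77 = \left(30 + 343 + 35 + 294\right) 77 = 702 \cdot 77 = 54054$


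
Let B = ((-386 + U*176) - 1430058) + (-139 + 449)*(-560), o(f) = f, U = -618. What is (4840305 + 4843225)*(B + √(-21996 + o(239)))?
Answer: -16586066386360 + 9683530*I*√21757 ≈ -1.6586e+13 + 1.4283e+9*I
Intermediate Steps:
B = -1712812 (B = ((-386 - 618*176) - 1430058) + (-139 + 449)*(-560) = ((-386 - 108768) - 1430058) + 310*(-560) = (-109154 - 1430058) - 173600 = -1539212 - 173600 = -1712812)
(4840305 + 4843225)*(B + √(-21996 + o(239))) = (4840305 + 4843225)*(-1712812 + √(-21996 + 239)) = 9683530*(-1712812 + √(-21757)) = 9683530*(-1712812 + I*√21757) = -16586066386360 + 9683530*I*√21757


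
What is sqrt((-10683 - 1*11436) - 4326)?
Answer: I*sqrt(26445) ≈ 162.62*I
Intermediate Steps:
sqrt((-10683 - 1*11436) - 4326) = sqrt((-10683 - 11436) - 4326) = sqrt(-22119 - 4326) = sqrt(-26445) = I*sqrt(26445)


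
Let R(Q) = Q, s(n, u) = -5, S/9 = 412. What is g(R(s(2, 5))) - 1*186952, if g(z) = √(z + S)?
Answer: -186952 + 23*√7 ≈ -1.8689e+5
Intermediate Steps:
S = 3708 (S = 9*412 = 3708)
g(z) = √(3708 + z) (g(z) = √(z + 3708) = √(3708 + z))
g(R(s(2, 5))) - 1*186952 = √(3708 - 5) - 1*186952 = √3703 - 186952 = 23*√7 - 186952 = -186952 + 23*√7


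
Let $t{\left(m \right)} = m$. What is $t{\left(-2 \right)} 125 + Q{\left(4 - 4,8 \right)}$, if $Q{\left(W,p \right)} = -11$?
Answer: $-261$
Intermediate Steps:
$t{\left(-2 \right)} 125 + Q{\left(4 - 4,8 \right)} = \left(-2\right) 125 - 11 = -250 - 11 = -261$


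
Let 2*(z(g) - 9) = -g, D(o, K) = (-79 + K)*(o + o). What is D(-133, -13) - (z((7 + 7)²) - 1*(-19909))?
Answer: 4652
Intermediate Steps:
D(o, K) = 2*o*(-79 + K) (D(o, K) = (-79 + K)*(2*o) = 2*o*(-79 + K))
z(g) = 9 - g/2 (z(g) = 9 + (-g)/2 = 9 - g/2)
D(-133, -13) - (z((7 + 7)²) - 1*(-19909)) = 2*(-133)*(-79 - 13) - ((9 - (7 + 7)²/2) - 1*(-19909)) = 2*(-133)*(-92) - ((9 - ½*14²) + 19909) = 24472 - ((9 - ½*196) + 19909) = 24472 - ((9 - 98) + 19909) = 24472 - (-89 + 19909) = 24472 - 1*19820 = 24472 - 19820 = 4652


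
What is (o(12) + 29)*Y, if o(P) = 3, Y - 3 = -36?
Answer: -1056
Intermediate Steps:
Y = -33 (Y = 3 - 36 = -33)
(o(12) + 29)*Y = (3 + 29)*(-33) = 32*(-33) = -1056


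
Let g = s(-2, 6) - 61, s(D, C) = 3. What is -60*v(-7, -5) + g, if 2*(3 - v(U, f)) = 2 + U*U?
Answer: 1292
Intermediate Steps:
g = -58 (g = 3 - 61 = -58)
v(U, f) = 2 - U**2/2 (v(U, f) = 3 - (2 + U*U)/2 = 3 - (2 + U**2)/2 = 3 + (-1 - U**2/2) = 2 - U**2/2)
-60*v(-7, -5) + g = -60*(2 - 1/2*(-7)**2) - 58 = -60*(2 - 1/2*49) - 58 = -60*(2 - 49/2) - 58 = -60*(-45/2) - 58 = 1350 - 58 = 1292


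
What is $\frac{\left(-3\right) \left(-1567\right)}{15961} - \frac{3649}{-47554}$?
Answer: $\frac{281793043}{759009394} \approx 0.37126$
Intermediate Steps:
$\frac{\left(-3\right) \left(-1567\right)}{15961} - \frac{3649}{-47554} = 4701 \cdot \frac{1}{15961} - - \frac{3649}{47554} = \frac{4701}{15961} + \frac{3649}{47554} = \frac{281793043}{759009394}$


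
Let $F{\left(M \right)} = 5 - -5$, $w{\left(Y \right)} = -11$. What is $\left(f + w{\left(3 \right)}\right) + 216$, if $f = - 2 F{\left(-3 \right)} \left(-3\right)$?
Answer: $265$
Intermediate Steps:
$F{\left(M \right)} = 10$ ($F{\left(M \right)} = 5 + 5 = 10$)
$f = 60$ ($f = \left(-2\right) 10 \left(-3\right) = \left(-20\right) \left(-3\right) = 60$)
$\left(f + w{\left(3 \right)}\right) + 216 = \left(60 - 11\right) + 216 = 49 + 216 = 265$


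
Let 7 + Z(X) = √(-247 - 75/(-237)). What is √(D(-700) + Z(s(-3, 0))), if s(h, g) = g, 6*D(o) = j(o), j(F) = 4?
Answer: √(-355737 + 2844*I*√96222)/237 ≈ 2.3024 + 3.4109*I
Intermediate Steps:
D(o) = ⅔ (D(o) = (⅙)*4 = ⅔)
Z(X) = -7 + 4*I*√96222/79 (Z(X) = -7 + √(-247 - 75/(-237)) = -7 + √(-247 - 75*(-1/237)) = -7 + √(-247 + 25/79) = -7 + √(-19488/79) = -7 + 4*I*√96222/79)
√(D(-700) + Z(s(-3, 0))) = √(⅔ + (-7 + 4*I*√96222/79)) = √(-19/3 + 4*I*√96222/79)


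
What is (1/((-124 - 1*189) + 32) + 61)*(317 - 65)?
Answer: 4319280/281 ≈ 15371.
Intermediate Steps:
(1/((-124 - 1*189) + 32) + 61)*(317 - 65) = (1/((-124 - 189) + 32) + 61)*252 = (1/(-313 + 32) + 61)*252 = (1/(-281) + 61)*252 = (-1/281 + 61)*252 = (17140/281)*252 = 4319280/281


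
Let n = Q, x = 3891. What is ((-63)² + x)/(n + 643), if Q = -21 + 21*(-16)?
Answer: 3930/143 ≈ 27.483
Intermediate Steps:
Q = -357 (Q = -21 - 336 = -357)
n = -357
((-63)² + x)/(n + 643) = ((-63)² + 3891)/(-357 + 643) = (3969 + 3891)/286 = 7860*(1/286) = 3930/143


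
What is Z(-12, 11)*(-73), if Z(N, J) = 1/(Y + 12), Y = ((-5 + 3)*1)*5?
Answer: -73/2 ≈ -36.500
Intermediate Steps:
Y = -10 (Y = -2*1*5 = -2*5 = -10)
Z(N, J) = 1/2 (Z(N, J) = 1/(-10 + 12) = 1/2)
Z(-12, 11)*(-73) = (1/2)*(-73) = -73/2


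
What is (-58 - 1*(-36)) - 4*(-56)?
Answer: 202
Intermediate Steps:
(-58 - 1*(-36)) - 4*(-56) = (-58 + 36) + 224 = -22 + 224 = 202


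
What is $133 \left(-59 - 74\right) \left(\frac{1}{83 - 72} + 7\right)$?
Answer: $- \frac{1379742}{11} \approx -1.2543 \cdot 10^{5}$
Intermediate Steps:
$133 \left(-59 - 74\right) \left(\frac{1}{83 - 72} + 7\right) = 133 \left(- 133 \left(\frac{1}{11} + 7\right)\right) = 133 \left(\left(-133\right) \frac{78}{11}\right) = 133 \left(- \frac{10374}{11}\right) = - \frac{1379742}{11}$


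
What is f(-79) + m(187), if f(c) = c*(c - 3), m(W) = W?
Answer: 6665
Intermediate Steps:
f(c) = c*(-3 + c)
f(-79) + m(187) = -79*(-3 - 79) + 187 = -79*(-82) + 187 = 6478 + 187 = 6665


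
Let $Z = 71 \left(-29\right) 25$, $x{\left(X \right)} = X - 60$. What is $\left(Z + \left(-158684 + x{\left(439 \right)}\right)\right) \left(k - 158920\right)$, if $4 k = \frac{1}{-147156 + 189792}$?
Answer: $\frac{83612299897715}{2508} \approx 3.3338 \cdot 10^{10}$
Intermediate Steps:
$x{\left(X \right)} = -60 + X$ ($x{\left(X \right)} = X - 60 = -60 + X$)
$Z = -51475$ ($Z = \left(-2059\right) 25 = -51475$)
$k = \frac{1}{170544}$ ($k = \frac{1}{4 \left(-147156 + 189792\right)} = \frac{1}{4 \cdot 42636} = \frac{1}{4} \cdot \frac{1}{42636} = \frac{1}{170544} \approx 5.8636 \cdot 10^{-6}$)
$\left(Z + \left(-158684 + x{\left(439 \right)}\right)\right) \left(k - 158920\right) = \left(-51475 + \left(-158684 + \left(-60 + 439\right)\right)\right) \left(\frac{1}{170544} - 158920\right) = \left(-51475 + \left(-158684 + 379\right)\right) \left(- \frac{27102852479}{170544}\right) = \left(-51475 - 158305\right) \left(- \frac{27102852479}{170544}\right) = \left(-209780\right) \left(- \frac{27102852479}{170544}\right) = \frac{83612299897715}{2508}$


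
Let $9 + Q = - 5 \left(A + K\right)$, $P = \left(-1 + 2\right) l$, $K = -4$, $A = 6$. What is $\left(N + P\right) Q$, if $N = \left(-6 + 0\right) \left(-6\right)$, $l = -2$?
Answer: $-646$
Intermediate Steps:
$P = -2$ ($P = \left(-1 + 2\right) \left(-2\right) = 1 \left(-2\right) = -2$)
$Q = -19$ ($Q = -9 - 5 \left(6 - 4\right) = -9 - 10 = -19$)
$N = 36$ ($N = \left(-6\right) \left(-6\right) = 36$)
$\left(N + P\right) Q = \left(36 - 2\right) \left(-19\right) = 34 \left(-19\right) = -646$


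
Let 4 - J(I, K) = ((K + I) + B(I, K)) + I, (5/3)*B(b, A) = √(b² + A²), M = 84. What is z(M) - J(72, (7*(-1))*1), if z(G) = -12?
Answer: 121 + 3*√5233/5 ≈ 164.40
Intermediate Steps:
B(b, A) = 3*√(A² + b²)/5 (B(b, A) = 3*√(b² + A²)/5 = 3*√(A² + b²)/5)
J(I, K) = 4 - K - 2*I - 3*√(I² + K²)/5 (J(I, K) = 4 - (((K + I) + 3*√(K² + I²)/5) + I) = 4 - (((I + K) + 3*√(I² + K²)/5) + I) = 4 - ((I + K + 3*√(I² + K²)/5) + I) = 4 - (K + 2*I + 3*√(I² + K²)/5) = 4 + (-K - 2*I - 3*√(I² + K²)/5) = 4 - K - 2*I - 3*√(I² + K²)/5)
z(M) - J(72, (7*(-1))*1) = -12 - (4 - 7*(-1) - 2*72 - 3*√(72² + ((7*(-1))*1)²)/5) = -12 - (4 - (-7) - 144 - 3*√(5184 + (-7*1)²)/5) = -12 - (4 - 1*(-7) - 144 - 3*√(5184 + (-7)²)/5) = -12 - (4 + 7 - 144 - 3*√(5184 + 49)/5) = -12 - (4 + 7 - 144 - 3*√5233/5) = -12 - (-133 - 3*√5233/5) = -12 + (133 + 3*√5233/5) = 121 + 3*√5233/5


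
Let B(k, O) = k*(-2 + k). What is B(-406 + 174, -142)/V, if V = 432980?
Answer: 13572/108245 ≈ 0.12538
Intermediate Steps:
B(-406 + 174, -142)/V = ((-406 + 174)*(-2 + (-406 + 174)))/432980 = -232*(-2 - 232)*(1/432980) = -232*(-234)*(1/432980) = 54288*(1/432980) = 13572/108245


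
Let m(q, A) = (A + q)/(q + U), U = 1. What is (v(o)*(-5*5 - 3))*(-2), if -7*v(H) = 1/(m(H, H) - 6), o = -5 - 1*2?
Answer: 24/11 ≈ 2.1818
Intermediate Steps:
m(q, A) = (A + q)/(1 + q) (m(q, A) = (A + q)/(q + 1) = (A + q)/(1 + q))
o = -7 (o = -5 - 2 = -7)
v(H) = -1/(7*(-6 + 2*H/(1 + H))) (v(H) = -1/(7*((H + H)/(1 + H) - 6)) = -1/(7*((2*H)/(1 + H) - 6)) = -1/(7*(2*H/(1 + H) - 6)) = -1/(7*(-6 + 2*H/(1 + H))))
(v(o)*(-5*5 - 3))*(-2) = (((1 - 7)/(14*(3 + 2*(-7))))*(-5*5 - 3))*(-2) = (((1/14)*(-6)/(3 - 14))*(-25 - 3))*(-2) = (((1/14)*(-6)/(-11))*(-28))*(-2) = (((1/14)*(-1/11)*(-6))*(-28))*(-2) = ((3/77)*(-28))*(-2) = -12/11*(-2) = 24/11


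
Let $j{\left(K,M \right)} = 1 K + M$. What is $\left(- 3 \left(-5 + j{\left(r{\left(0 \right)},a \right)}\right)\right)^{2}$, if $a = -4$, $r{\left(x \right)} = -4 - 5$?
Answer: $2916$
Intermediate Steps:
$r{\left(x \right)} = -9$ ($r{\left(x \right)} = -4 - 5 = -9$)
$j{\left(K,M \right)} = K + M$
$\left(- 3 \left(-5 + j{\left(r{\left(0 \right)},a \right)}\right)\right)^{2} = \left(- 3 \left(-5 - 13\right)\right)^{2} = \left(\left(-3\right) \left(-18\right)\right)^{2} = 54^{2} = 2916$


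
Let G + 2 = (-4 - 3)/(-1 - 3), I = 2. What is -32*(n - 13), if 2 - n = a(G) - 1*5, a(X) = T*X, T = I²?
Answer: 160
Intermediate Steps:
T = 4 (T = 2² = 4)
G = -¼ (G = -2 + (-4 - 3)/(-1 - 3) = -2 - 7/(-4) = -2 - 7*(-¼) = -2 + 7/4 = -¼ ≈ -0.25000)
a(X) = 4*X
n = 8 (n = 2 - (4*(-¼) - 1*5) = 2 - (-1 - 5) = 2 - 1*(-6) = 2 + 6 = 8)
-32*(n - 13) = -32*(8 - 13) = -32*(-5) = 160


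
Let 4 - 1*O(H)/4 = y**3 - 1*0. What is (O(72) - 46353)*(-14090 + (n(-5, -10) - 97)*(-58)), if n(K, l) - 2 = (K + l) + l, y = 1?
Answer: 330411330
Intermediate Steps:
n(K, l) = 2 + K + 2*l (n(K, l) = 2 + ((K + l) + l) = 2 + (K + 2*l) = 2 + K + 2*l)
O(H) = 12 (O(H) = 16 - 4*(1**3 - 1*0) = 16 - 4*(1 + 0) = 16 - 4*1 = 16 - 4 = 12)
(O(72) - 46353)*(-14090 + (n(-5, -10) - 97)*(-58)) = (12 - 46353)*(-14090 + ((2 - 5 + 2*(-10)) - 97)*(-58)) = -46341*(-14090 + ((2 - 5 - 20) - 97)*(-58)) = -46341*(-14090 + (-23 - 97)*(-58)) = -46341*(-14090 - 120*(-58)) = -46341*(-14090 + 6960) = -46341*(-7130) = 330411330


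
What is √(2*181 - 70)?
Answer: 2*√73 ≈ 17.088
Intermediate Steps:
√(2*181 - 70) = √(362 - 70) = √292 = 2*√73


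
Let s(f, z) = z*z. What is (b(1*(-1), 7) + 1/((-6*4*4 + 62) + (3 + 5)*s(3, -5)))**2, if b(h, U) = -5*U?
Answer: 33744481/27556 ≈ 1224.6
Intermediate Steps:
s(f, z) = z**2
(b(1*(-1), 7) + 1/((-6*4*4 + 62) + (3 + 5)*s(3, -5)))**2 = (-5*7 + 1/((-6*4*4 + 62) + (3 + 5)*(-5)**2))**2 = (-35 + 1/((-24*4 + 62) + 8*25))**2 = (-35 + 1/((-96 + 62) + 200))**2 = (-35 + 1/(-34 + 200))**2 = (-35 + 1/166)**2 = (-5809/166)**2 = 33744481/27556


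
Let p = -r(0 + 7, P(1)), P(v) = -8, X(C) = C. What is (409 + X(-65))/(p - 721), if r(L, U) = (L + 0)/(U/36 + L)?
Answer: -5246/11011 ≈ -0.47643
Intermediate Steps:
r(L, U) = L/(L + U/36) (r(L, U) = L/(U*(1/36) + L) = L/(U/36 + L) = L/(L + U/36))
p = -63/61 (p = -36*(0 + 7)/(-8 + 36*(0 + 7)) = -36*7/(-8 + 36*7) = -36*7/(-8 + 252) = -36*7/244 = -1*63/61 = -63/61 ≈ -1.0328)
(409 + X(-65))/(p - 721) = (409 - 65)/(-63/61 - 721) = 344/(-44044/61) = 344*(-61/44044) = -5246/11011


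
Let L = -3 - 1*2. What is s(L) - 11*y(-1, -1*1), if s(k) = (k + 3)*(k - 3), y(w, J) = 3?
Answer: -17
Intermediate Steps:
L = -5 (L = -3 - 2 = -5)
s(k) = (-3 + k)*(3 + k) (s(k) = (3 + k)*(-3 + k) = (-3 + k)*(3 + k))
s(L) - 11*y(-1, -1*1) = (-9 + (-5)**2) - 11*3 = (-9 + 25) - 33 = 16 - 33 = -17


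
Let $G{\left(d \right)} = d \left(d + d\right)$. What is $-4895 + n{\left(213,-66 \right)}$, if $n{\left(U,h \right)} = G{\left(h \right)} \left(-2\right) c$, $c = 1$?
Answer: $-22319$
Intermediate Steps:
$G{\left(d \right)} = 2 d^{2}$ ($G{\left(d \right)} = d 2 d = 2 d^{2}$)
$n{\left(U,h \right)} = - 4 h^{2}$ ($n{\left(U,h \right)} = 2 h^{2} \left(-2\right) 1 = - 4 h^{2} \cdot 1 = - 4 h^{2}$)
$-4895 + n{\left(213,-66 \right)} = -4895 - 4 \left(-66\right)^{2} = -4895 - 17424 = -22319$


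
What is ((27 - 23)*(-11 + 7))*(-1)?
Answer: 16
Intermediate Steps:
((27 - 23)*(-11 + 7))*(-1) = (4*(-4))*(-1) = -16*(-1) = 16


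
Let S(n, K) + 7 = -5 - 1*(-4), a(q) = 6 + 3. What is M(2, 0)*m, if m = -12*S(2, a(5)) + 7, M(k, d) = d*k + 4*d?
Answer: 0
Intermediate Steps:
M(k, d) = 4*d + d*k
a(q) = 9
S(n, K) = -8 (S(n, K) = -7 + (-5 - 1*(-4)) = -7 + (-5 + 4) = -7 - 1 = -8)
m = 103 (m = -12*(-8) + 7 = 96 + 7 = 103)
M(2, 0)*m = (0*(4 + 2))*103 = (0*6)*103 = 0*103 = 0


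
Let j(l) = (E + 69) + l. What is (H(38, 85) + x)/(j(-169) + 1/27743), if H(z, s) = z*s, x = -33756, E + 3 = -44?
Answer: 423441409/2039110 ≈ 207.66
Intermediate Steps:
E = -47 (E = -3 - 44 = -47)
j(l) = 22 + l (j(l) = (-47 + 69) + l = 22 + l)
H(z, s) = s*z
(H(38, 85) + x)/(j(-169) + 1/27743) = (85*38 - 33756)/((22 - 169) + 1/27743) = (3230 - 33756)/(-147 + 1/27743) = -30526/(-4078220/27743) = -30526*(-27743/4078220) = 423441409/2039110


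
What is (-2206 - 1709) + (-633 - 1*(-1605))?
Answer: -2943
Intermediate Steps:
(-2206 - 1709) + (-633 - 1*(-1605)) = -3915 + (-633 + 1605) = -3915 + 972 = -2943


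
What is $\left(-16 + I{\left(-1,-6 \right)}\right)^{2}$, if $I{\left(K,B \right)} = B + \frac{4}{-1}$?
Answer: $676$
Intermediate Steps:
$I{\left(K,B \right)} = -4 + B$ ($I{\left(K,B \right)} = B + 4 \left(-1\right) = B - 4 = -4 + B$)
$\left(-16 + I{\left(-1,-6 \right)}\right)^{2} = \left(-16 - 10\right)^{2} = \left(-26\right)^{2} = 676$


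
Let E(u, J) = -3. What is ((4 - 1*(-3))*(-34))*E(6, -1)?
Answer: 714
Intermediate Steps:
((4 - 1*(-3))*(-34))*E(6, -1) = ((4 - 1*(-3))*(-34))*(-3) = ((4 + 3)*(-34))*(-3) = (7*(-34))*(-3) = -238*(-3) = 714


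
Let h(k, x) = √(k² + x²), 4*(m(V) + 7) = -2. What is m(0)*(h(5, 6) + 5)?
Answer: -75/2 - 15*√61/2 ≈ -96.077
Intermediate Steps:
m(V) = -15/2 (m(V) = -7 + (¼)*(-2) = -7 - ½ = -15/2)
m(0)*(h(5, 6) + 5) = -15*(√(5² + 6²) + 5)/2 = -15*(√(25 + 36) + 5)/2 = -15*(√61 + 5)/2 = -15*(5 + √61)/2 = -75/2 - 15*√61/2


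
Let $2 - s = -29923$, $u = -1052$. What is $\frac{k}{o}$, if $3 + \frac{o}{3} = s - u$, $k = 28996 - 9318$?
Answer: $\frac{9839}{46461} \approx 0.21177$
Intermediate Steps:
$s = 29925$ ($s = 2 - -29923 = 2 + 29923 = 29925$)
$k = 19678$ ($k = 28996 - 9318 = 19678$)
$o = 92922$ ($o = -9 + 3 \left(29925 - -1052\right) = -9 + 3 \left(29925 + 1052\right) = -9 + 3 \cdot 30977 = -9 + 92931 = 92922$)
$\frac{k}{o} = \frac{19678}{92922} = 19678 \cdot \frac{1}{92922} = \frac{9839}{46461}$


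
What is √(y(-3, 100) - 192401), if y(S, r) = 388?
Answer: I*√192013 ≈ 438.19*I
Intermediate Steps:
√(y(-3, 100) - 192401) = √(388 - 192401) = √(-192013) = I*√192013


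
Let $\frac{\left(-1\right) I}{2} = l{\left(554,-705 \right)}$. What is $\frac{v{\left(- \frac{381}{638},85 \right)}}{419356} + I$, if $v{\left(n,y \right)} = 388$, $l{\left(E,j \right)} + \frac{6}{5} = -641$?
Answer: $\frac{673276543}{524195} \approx 1284.4$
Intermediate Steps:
$l{\left(E,j \right)} = - \frac{3211}{5}$ ($l{\left(E,j \right)} = - \frac{6}{5} - 641 = - \frac{3211}{5}$)
$I = \frac{6422}{5}$ ($I = \left(-2\right) \left(- \frac{3211}{5}\right) = \frac{6422}{5} \approx 1284.4$)
$\frac{v{\left(- \frac{381}{638},85 \right)}}{419356} + I = \frac{388}{419356} + \frac{6422}{5} = 388 \cdot \frac{1}{419356} + \frac{6422}{5} = \frac{97}{104839} + \frac{6422}{5} = \frac{673276543}{524195}$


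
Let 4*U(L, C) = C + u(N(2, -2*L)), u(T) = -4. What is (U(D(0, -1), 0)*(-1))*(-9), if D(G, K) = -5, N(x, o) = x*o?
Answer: -9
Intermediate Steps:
N(x, o) = o*x
U(L, C) = -1 + C/4 (U(L, C) = (C - 4)/4 = (-4 + C)/4 = -1 + C/4)
(U(D(0, -1), 0)*(-1))*(-9) = ((-1 + (¼)*0)*(-1))*(-9) = ((-1 + 0)*(-1))*(-9) = -1*(-1)*(-9) = 1*(-9) = -9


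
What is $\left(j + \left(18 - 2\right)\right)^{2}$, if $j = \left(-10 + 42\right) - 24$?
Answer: $576$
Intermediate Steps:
$j = 8$ ($j = 32 - 24 = 8$)
$\left(j + \left(18 - 2\right)\right)^{2} = \left(8 + \left(18 - 2\right)\right)^{2} = \left(8 + 16\right)^{2} = 24^{2} = 576$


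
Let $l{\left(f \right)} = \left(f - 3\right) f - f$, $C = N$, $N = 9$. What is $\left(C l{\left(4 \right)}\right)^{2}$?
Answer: $0$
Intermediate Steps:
$C = 9$
$l{\left(f \right)} = - f + f \left(-3 + f\right)$ ($l{\left(f \right)} = \left(-3 + f\right) f - f = f \left(-3 + f\right) - f = - f + f \left(-3 + f\right)$)
$\left(C l{\left(4 \right)}\right)^{2} = \left(9 \cdot 4 \left(-4 + 4\right)\right)^{2} = \left(9 \cdot 4 \cdot 0\right)^{2} = \left(9 \cdot 0\right)^{2} = 0^{2} = 0$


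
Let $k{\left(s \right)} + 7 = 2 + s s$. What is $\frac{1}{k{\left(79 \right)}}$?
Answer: $\frac{1}{6236} \approx 0.00016036$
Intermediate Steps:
$k{\left(s \right)} = -5 + s^{2}$ ($k{\left(s \right)} = -7 + \left(2 + s s\right) = -7 + \left(2 + s^{2}\right) = -5 + s^{2}$)
$\frac{1}{k{\left(79 \right)}} = \frac{1}{-5 + 79^{2}} = \frac{1}{-5 + 6241} = \frac{1}{6236}$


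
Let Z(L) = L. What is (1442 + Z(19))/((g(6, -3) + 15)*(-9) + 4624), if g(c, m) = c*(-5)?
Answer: 1461/4759 ≈ 0.30700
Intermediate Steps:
g(c, m) = -5*c
(1442 + Z(19))/((g(6, -3) + 15)*(-9) + 4624) = (1442 + 19)/((-5*6 + 15)*(-9) + 4624) = 1461/((-30 + 15)*(-9) + 4624) = 1461/(-15*(-9) + 4624) = 1461/(135 + 4624) = 1461/4759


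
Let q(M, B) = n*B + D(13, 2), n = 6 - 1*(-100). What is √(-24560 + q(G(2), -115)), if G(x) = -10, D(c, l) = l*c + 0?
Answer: 2*I*√9181 ≈ 191.64*I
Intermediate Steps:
D(c, l) = c*l (D(c, l) = c*l + 0 = c*l)
n = 106 (n = 6 + 100 = 106)
q(M, B) = 26 + 106*B (q(M, B) = 106*B + 13*2 = 106*B + 26 = 26 + 106*B)
√(-24560 + q(G(2), -115)) = √(-24560 + (26 + 106*(-115))) = √(-24560 + (26 - 12190)) = √(-24560 - 12164) = √(-36724) = 2*I*√9181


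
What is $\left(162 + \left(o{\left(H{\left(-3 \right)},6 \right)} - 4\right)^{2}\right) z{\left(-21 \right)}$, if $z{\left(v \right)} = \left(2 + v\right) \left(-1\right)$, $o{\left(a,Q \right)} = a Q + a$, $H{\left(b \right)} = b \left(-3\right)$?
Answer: $69217$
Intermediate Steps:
$H{\left(b \right)} = - 3 b$
$o{\left(a,Q \right)} = a + Q a$ ($o{\left(a,Q \right)} = Q a + a = a + Q a$)
$z{\left(v \right)} = -2 - v$
$\left(162 + \left(o{\left(H{\left(-3 \right)},6 \right)} - 4\right)^{2}\right) z{\left(-21 \right)} = \left(162 + \left(\left(-3\right) \left(-3\right) \left(1 + 6\right) - 4\right)^{2}\right) \left(-2 - -21\right) = \left(162 + \left(9 \cdot 7 - 4\right)^{2}\right) \left(-2 + 21\right) = \left(162 + \left(63 - 4\right)^{2}\right) 19 = \left(162 + 59^{2}\right) 19 = \left(162 + 3481\right) 19 = 3643 \cdot 19 = 69217$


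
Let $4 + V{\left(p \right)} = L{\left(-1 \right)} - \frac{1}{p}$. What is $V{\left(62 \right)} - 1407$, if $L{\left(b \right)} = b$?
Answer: $- \frac{87545}{62} \approx -1412.0$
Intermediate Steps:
$V{\left(p \right)} = -5 - \frac{1}{p}$ ($V{\left(p \right)} = -4 - \left(1 + \frac{1}{p}\right) = -5 - \frac{1}{p}$)
$V{\left(62 \right)} - 1407 = \left(-5 - \frac{1}{62}\right) - 1407 = - \frac{311}{62} - 1407 = - \frac{87545}{62}$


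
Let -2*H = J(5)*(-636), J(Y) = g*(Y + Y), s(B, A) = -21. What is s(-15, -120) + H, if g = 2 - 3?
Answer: -3201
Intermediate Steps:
g = -1
J(Y) = -2*Y (J(Y) = -(Y + Y) = -2*Y)
H = -3180 (H = -(-2*5)*(-636)/2 = -(-5)*(-636) = -1/2*6360 = -3180)
s(-15, -120) + H = -21 - 3180 = -3201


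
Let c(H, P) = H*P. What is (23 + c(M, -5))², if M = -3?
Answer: 1444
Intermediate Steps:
(23 + c(M, -5))² = (23 - 3*(-5))² = (23 + 15)² = 38² = 1444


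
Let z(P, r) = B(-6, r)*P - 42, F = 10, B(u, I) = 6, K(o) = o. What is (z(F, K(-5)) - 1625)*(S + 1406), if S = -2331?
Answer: 1486475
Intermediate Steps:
z(P, r) = -42 + 6*P (z(P, r) = 6*P - 42 = -42 + 6*P)
(z(F, K(-5)) - 1625)*(S + 1406) = ((-42 + 6*10) - 1625)*(-2331 + 1406) = ((-42 + 60) - 1625)*(-925) = (18 - 1625)*(-925) = -1607*(-925) = 1486475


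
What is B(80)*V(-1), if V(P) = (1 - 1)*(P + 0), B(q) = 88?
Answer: 0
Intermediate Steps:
V(P) = 0 (V(P) = 0*P = 0)
B(80)*V(-1) = 88*0 = 0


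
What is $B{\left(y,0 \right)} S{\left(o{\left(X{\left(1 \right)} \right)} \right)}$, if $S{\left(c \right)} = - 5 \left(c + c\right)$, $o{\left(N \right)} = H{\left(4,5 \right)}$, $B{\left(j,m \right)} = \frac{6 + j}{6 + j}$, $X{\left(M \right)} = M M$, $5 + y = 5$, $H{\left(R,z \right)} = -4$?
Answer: $40$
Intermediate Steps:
$y = 0$ ($y = -5 + 5 = 0$)
$X{\left(M \right)} = M^{2}$
$B{\left(j,m \right)} = 1$
$o{\left(N \right)} = -4$
$S{\left(c \right)} = - 10 c$ ($S{\left(c \right)} = - 5 \cdot 2 c = - 10 c$)
$B{\left(y,0 \right)} S{\left(o{\left(X{\left(1 \right)} \right)} \right)} = 1 \left(\left(-10\right) \left(-4\right)\right) = 1 \cdot 40 = 40$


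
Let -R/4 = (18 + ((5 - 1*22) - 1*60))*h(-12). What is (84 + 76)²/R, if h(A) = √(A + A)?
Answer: -1600*I*√6/177 ≈ -22.142*I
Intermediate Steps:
h(A) = √2*√A (h(A) = √(2*A) = √2*√A)
R = 472*I*√6 (R = -4*(18 + ((5 - 1*22) - 1*60))*√2*√(-12) = -4*(18 + ((5 - 22) - 60))*√2*(2*I*√3) = -4*(18 + (-17 - 60))*2*I*√6 = -4*(18 - 77)*2*I*√6 = -(-236)*2*I*√6 = -(-472)*I*√6 = 472*I*√6 ≈ 1156.2*I)
(84 + 76)²/R = (84 + 76)²/((472*I*√6)) = 160²*(-I*√6/2832) = 25600*(-I*√6/2832) = -1600*I*√6/177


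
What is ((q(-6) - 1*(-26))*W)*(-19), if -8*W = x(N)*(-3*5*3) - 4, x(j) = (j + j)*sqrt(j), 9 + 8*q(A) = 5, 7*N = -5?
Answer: -969/4 + 218025*I*sqrt(35)/392 ≈ -242.25 + 3290.4*I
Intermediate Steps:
N = -5/7 (N = (1/7)*(-5) = -5/7 ≈ -0.71429)
q(A) = -1/2 (q(A) = -9/8 + (1/8)*5 = -9/8 + 5/8 = -1/2)
x(j) = 2*j**(3/2) (x(j) = (2*j)*sqrt(j) = 2*j**(3/2))
W = 1/2 - 225*I*sqrt(35)/196 (W = -((2*(-5/7)**(3/2))*(-3*5*3) - 4)/8 = -((2*(-5*I*sqrt(35)/49))*(-15*3) - 4)/8 = -(-10*I*sqrt(35)/49*(-45) - 4)/8 = -(450*I*sqrt(35)/49 - 4)/8 = -(-4 + 450*I*sqrt(35)/49)/8 = 1/2 - 225*I*sqrt(35)/196 ≈ 0.5 - 6.7914*I)
((q(-6) - 1*(-26))*W)*(-19) = ((-1/2 - 1*(-26))*(1/2 - 225*I*sqrt(35)/196))*(-19) = ((-1/2 + 26)*(1/2 - 225*I*sqrt(35)/196))*(-19) = (51*(1/2 - 225*I*sqrt(35)/196)/2)*(-19) = (51/4 - 11475*I*sqrt(35)/392)*(-19) = -969/4 + 218025*I*sqrt(35)/392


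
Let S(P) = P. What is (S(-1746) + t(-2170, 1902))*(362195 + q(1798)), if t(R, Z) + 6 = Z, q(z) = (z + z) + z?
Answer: 55138350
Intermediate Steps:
q(z) = 3*z (q(z) = 2*z + z = 3*z)
t(R, Z) = -6 + Z
(S(-1746) + t(-2170, 1902))*(362195 + q(1798)) = (-1746 + (-6 + 1902))*(362195 + 3*1798) = (-1746 + 1896)*(362195 + 5394) = 150*367589 = 55138350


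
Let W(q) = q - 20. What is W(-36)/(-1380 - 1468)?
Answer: 7/356 ≈ 0.019663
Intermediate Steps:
W(q) = -20 + q
W(-36)/(-1380 - 1468) = (-20 - 36)/(-1380 - 1468) = -56/(-2848) = -1/2848*(-56) = 7/356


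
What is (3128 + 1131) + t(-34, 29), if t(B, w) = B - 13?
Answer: 4212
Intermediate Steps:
t(B, w) = -13 + B
(3128 + 1131) + t(-34, 29) = (3128 + 1131) + (-13 - 34) = 4259 - 47 = 4212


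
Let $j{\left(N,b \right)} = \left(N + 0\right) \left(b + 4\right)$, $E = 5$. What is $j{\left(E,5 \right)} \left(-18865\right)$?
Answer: $-848925$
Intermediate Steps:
$j{\left(N,b \right)} = N \left(4 + b\right)$
$j{\left(E,5 \right)} \left(-18865\right) = 5 \left(4 + 5\right) \left(-18865\right) = 5 \cdot 9 \left(-18865\right) = 45 \left(-18865\right) = -848925$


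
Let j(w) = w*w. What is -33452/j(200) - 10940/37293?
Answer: -421281359/372930000 ≈ -1.1297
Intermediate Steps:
j(w) = w**2
-33452/j(200) - 10940/37293 = -33452/(200**2) - 10940/37293 = -33452/40000 - 10940*1/37293 = -33452*1/40000 - 10940/37293 = -8363/10000 - 10940/37293 = -421281359/372930000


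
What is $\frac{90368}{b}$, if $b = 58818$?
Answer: $\frac{45184}{29409} \approx 1.5364$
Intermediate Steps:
$\frac{90368}{b} = \frac{90368}{58818} = 90368 \cdot \frac{1}{58818} = \frac{45184}{29409}$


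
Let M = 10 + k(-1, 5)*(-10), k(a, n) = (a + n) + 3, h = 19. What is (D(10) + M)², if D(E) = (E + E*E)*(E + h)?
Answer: 9796900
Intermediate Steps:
k(a, n) = 3 + a + n
D(E) = (19 + E)*(E + E²) (D(E) = (E + E*E)*(E + 19) = (E + E²)*(19 + E) = (19 + E)*(E + E²))
M = -60 (M = 10 + (3 - 1 + 5)*(-10) = 10 + 7*(-10) = 10 - 70 = -60)
(D(10) + M)² = (10*(19 + 10² + 20*10) - 60)² = (10*(19 + 100 + 200) - 60)² = (10*319 - 60)² = (3190 - 60)² = 3130² = 9796900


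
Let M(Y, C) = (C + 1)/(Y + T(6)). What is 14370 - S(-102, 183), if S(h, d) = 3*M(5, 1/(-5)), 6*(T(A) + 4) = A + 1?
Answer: 933978/65 ≈ 14369.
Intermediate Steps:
T(A) = -23/6 + A/6 (T(A) = -4 + (A + 1)/6 = -4 + (1 + A)/6 = -4 + (1/6 + A/6) = -23/6 + A/6)
M(Y, C) = (1 + C)/(-17/6 + Y) (M(Y, C) = (C + 1)/(Y + (-23/6 + (1/6)*6)) = (1 + C)/(Y + (-23/6 + 1)) = (1 + C)/(Y - 17/6) = (1 + C)/(-17/6 + Y))
S(h, d) = 72/65 (S(h, d) = 3*(6*(1 + 1/(-5))/(-17 + 6*5)) = 3*(6*(1 + 1*(-1/5))/(-17 + 30)) = 3*(6*(1 - 1/5)/13) = 3*(6*(1/13)*(4/5)) = 3*(24/65) = 72/65)
14370 - S(-102, 183) = 14370 - 1*72/65 = 14370 - 72/65 = 933978/65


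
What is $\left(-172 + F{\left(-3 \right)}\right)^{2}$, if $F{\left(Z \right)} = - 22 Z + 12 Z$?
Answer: $20164$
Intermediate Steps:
$F{\left(Z \right)} = - 10 Z$
$\left(-172 + F{\left(-3 \right)}\right)^{2} = \left(-172 - -30\right)^{2} = \left(-172 + 30\right)^{2} = \left(-142\right)^{2} = 20164$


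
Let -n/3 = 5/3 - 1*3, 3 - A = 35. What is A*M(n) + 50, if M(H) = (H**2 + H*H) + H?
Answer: -1102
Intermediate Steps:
A = -32 (A = 3 - 1*35 = 3 - 35 = -32)
n = 4 (n = -3*(5/3 - 1*3) = -3*(5*(1/3) - 3) = -3*(5/3 - 3) = -3*(-4/3) = 4)
M(H) = H + 2*H**2 (M(H) = (H**2 + H**2) + H = 2*H**2 + H = H + 2*H**2)
A*M(n) + 50 = -128*(1 + 2*4) + 50 = -128*(1 + 8) + 50 = -128*9 + 50 = -32*36 + 50 = -1152 + 50 = -1102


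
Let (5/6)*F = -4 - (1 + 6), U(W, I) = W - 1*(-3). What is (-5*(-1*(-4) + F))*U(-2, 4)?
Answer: 46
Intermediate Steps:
U(W, I) = 3 + W (U(W, I) = W + 3 = 3 + W)
F = -66/5 (F = 6*(-4 - (1 + 6))/5 = 6*(-4 - 1*7)/5 = 6*(-4 - 7)/5 = (6/5)*(-11) = -66/5 ≈ -13.200)
(-5*(-1*(-4) + F))*U(-2, 4) = (-5*(-1*(-4) - 66/5))*(3 - 2) = -5*(4 - 66/5)*1 = -5*(-46/5)*1 = 46*1 = 46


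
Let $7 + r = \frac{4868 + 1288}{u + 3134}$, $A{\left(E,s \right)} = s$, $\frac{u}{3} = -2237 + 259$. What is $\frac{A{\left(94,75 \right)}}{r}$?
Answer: $- \frac{52500}{6439} \approx -8.1534$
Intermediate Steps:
$u = -5934$ ($u = 3 \left(-2237 + 259\right) = 3 \left(-1978\right) = -5934$)
$r = - \frac{6439}{700}$ ($r = -7 + \frac{4868 + 1288}{-5934 + 3134} = -7 + \frac{6156}{-2800} = -7 + 6156 \left(- \frac{1}{2800}\right) = -7 - \frac{1539}{700} = - \frac{6439}{700} \approx -9.1986$)
$\frac{A{\left(94,75 \right)}}{r} = \frac{75}{- \frac{6439}{700}} = 75 \left(- \frac{700}{6439}\right) = - \frac{52500}{6439}$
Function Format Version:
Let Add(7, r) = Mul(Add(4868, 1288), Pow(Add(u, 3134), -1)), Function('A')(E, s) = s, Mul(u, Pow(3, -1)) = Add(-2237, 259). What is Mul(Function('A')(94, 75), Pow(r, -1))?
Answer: Rational(-52500, 6439) ≈ -8.1534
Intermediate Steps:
u = -5934 (u = Mul(3, Add(-2237, 259)) = Mul(3, -1978) = -5934)
r = Rational(-6439, 700) (r = Add(-7, Mul(Add(4868, 1288), Pow(Add(-5934, 3134), -1))) = Add(-7, Mul(6156, Pow(-2800, -1))) = Add(-7, Mul(6156, Rational(-1, 2800))) = Add(-7, Rational(-1539, 700)) = Rational(-6439, 700) ≈ -9.1986)
Mul(Function('A')(94, 75), Pow(r, -1)) = Mul(75, Pow(Rational(-6439, 700), -1)) = Mul(75, Rational(-700, 6439)) = Rational(-52500, 6439)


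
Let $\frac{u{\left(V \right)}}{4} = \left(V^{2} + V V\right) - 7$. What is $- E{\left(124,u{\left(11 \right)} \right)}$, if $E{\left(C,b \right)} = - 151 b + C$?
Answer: $141816$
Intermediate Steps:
$u{\left(V \right)} = -28 + 8 V^{2}$ ($u{\left(V \right)} = 4 \left(\left(V^{2} + V V\right) - 7\right) = 4 \left(\left(V^{2} + V^{2}\right) - 7\right) = 4 \left(2 V^{2} - 7\right) = 4 \left(-7 + 2 V^{2}\right) = -28 + 8 V^{2}$)
$E{\left(C,b \right)} = C - 151 b$
$- E{\left(124,u{\left(11 \right)} \right)} = - (124 - 151 \left(-28 + 8 \cdot 11^{2}\right)) = - (124 - 151 \left(-28 + 8 \cdot 121\right)) = - (124 - 151 \left(-28 + 968\right)) = - (124 - 141940) = \left(-1\right) \left(-141816\right) = 141816$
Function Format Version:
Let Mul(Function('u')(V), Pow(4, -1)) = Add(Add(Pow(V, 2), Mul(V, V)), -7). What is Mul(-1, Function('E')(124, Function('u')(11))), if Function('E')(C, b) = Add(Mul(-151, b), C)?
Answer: 141816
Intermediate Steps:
Function('u')(V) = Add(-28, Mul(8, Pow(V, 2))) (Function('u')(V) = Mul(4, Add(Add(Pow(V, 2), Mul(V, V)), -7)) = Mul(4, Add(Add(Pow(V, 2), Pow(V, 2)), -7)) = Mul(4, Add(Mul(2, Pow(V, 2)), -7)) = Mul(4, Add(-7, Mul(2, Pow(V, 2)))) = Add(-28, Mul(8, Pow(V, 2))))
Function('E')(C, b) = Add(C, Mul(-151, b))
Mul(-1, Function('E')(124, Function('u')(11))) = Mul(-1, Add(124, Mul(-151, Add(-28, Mul(8, Pow(11, 2)))))) = Mul(-1, Add(124, Mul(-151, Add(-28, Mul(8, 121))))) = Mul(-1, Add(124, Mul(-151, Add(-28, 968)))) = Mul(-1, Add(124, Mul(-151, 940))) = Mul(-1, Add(124, -141940)) = Mul(-1, -141816) = 141816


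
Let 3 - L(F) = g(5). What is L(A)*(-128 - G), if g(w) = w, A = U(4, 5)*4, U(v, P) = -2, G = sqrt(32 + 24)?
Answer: 256 + 4*sqrt(14) ≈ 270.97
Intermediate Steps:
G = 2*sqrt(14) (G = sqrt(56) = 2*sqrt(14) ≈ 7.4833)
A = -8 (A = -2*4 = -8)
L(F) = -2 (L(F) = 3 - 1*5 = 3 - 5 = -2)
L(A)*(-128 - G) = -2*(-128 - 2*sqrt(14)) = 256 + 4*sqrt(14)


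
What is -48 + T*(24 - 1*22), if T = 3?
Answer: -42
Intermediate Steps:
-48 + T*(24 - 1*22) = -48 + 3*(24 - 1*22) = -48 + 3*(24 - 22) = -48 + 3*2 = -48 + 6 = -42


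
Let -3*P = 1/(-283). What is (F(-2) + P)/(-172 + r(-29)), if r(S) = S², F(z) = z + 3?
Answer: 850/567981 ≈ 0.0014965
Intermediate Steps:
F(z) = 3 + z
P = 1/849 (P = -⅓/(-283) = -⅓*(-1/283) = 1/849 ≈ 0.0011779)
(F(-2) + P)/(-172 + r(-29)) = ((3 - 2) + 1/849)/(-172 + (-29)²) = (1 + 1/849)/(-172 + 841) = (850/849)/669 = (850/849)*(1/669) = 850/567981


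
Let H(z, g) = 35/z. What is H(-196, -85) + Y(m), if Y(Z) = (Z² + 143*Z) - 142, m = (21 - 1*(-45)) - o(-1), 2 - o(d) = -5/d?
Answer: 405603/28 ≈ 14486.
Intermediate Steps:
o(d) = 2 + 5/d (o(d) = 2 - (-5)/d = 2 + 5/d)
m = 69 (m = (21 - 1*(-45)) - (2 + 5/(-1)) = (21 + 45) - (2 + 5*(-1)) = 66 - (2 - 5) = 66 - 1*(-3) = 66 + 3 = 69)
Y(Z) = -142 + Z² + 143*Z
H(-196, -85) + Y(m) = 35/(-196) + (-142 + 69² + 143*69) = 35*(-1/196) + (-142 + 4761 + 9867) = -5/28 + 14486 = 405603/28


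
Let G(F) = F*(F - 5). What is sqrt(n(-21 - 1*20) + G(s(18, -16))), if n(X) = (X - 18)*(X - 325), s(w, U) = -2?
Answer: 2*sqrt(5402) ≈ 147.00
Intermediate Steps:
G(F) = F*(-5 + F)
n(X) = (-325 + X)*(-18 + X) (n(X) = (-18 + X)*(-325 + X) = (-325 + X)*(-18 + X))
sqrt(n(-21 - 1*20) + G(s(18, -16))) = sqrt((5850 + (-21 - 1*20)**2 - 343*(-21 - 1*20)) - 2*(-5 - 2)) = sqrt((5850 + (-21 - 20)**2 - 343*(-21 - 20)) - 2*(-7)) = sqrt((5850 + (-41)**2 - 343*(-41)) + 14) = sqrt((5850 + 1681 + 14063) + 14) = sqrt(21594 + 14) = sqrt(21608) = 2*sqrt(5402)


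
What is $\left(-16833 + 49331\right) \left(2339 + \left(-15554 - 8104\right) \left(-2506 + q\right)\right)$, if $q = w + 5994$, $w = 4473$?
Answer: $-6120640789502$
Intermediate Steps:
$q = 10467$ ($q = 4473 + 5994 = 10467$)
$\left(-16833 + 49331\right) \left(2339 + \left(-15554 - 8104\right) \left(-2506 + q\right)\right) = \left(-16833 + 49331\right) \left(2339 + \left(-15554 - 8104\right) \left(-2506 + 10467\right)\right) = 32498 \left(2339 - 188341338\right) = 32498 \left(-188338999\right) = -6120640789502$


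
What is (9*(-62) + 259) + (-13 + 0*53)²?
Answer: -130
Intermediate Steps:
(9*(-62) + 259) + (-13 + 0*53)² = (-558 + 259) + (-13 + 0)² = -299 + (-13)² = -299 + 169 = -130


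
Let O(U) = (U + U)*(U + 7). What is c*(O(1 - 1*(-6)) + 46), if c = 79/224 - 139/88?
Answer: -33253/112 ≈ -296.90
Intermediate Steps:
O(U) = 2*U*(7 + U) (O(U) = (2*U)*(7 + U) = 2*U*(7 + U))
c = -3023/2464 (c = 79*(1/224) - 139*1/88 = 79/224 - 139/88 = -3023/2464 ≈ -1.2269)
c*(O(1 - 1*(-6)) + 46) = -3023*(2*(1 - 1*(-6))*(7 + (1 - 1*(-6))) + 46)/2464 = -3023*(2*(1 + 6)*(7 + (1 + 6)) + 46)/2464 = -3023*(2*7*(7 + 7) + 46)/2464 = -3023*(2*7*14 + 46)/2464 = -3023*(196 + 46)/2464 = -3023/2464*242 = -33253/112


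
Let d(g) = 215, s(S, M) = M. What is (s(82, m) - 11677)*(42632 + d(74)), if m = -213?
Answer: -509450830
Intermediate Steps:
(s(82, m) - 11677)*(42632 + d(74)) = (-213 - 11677)*(42632 + 215) = -11890*42847 = -509450830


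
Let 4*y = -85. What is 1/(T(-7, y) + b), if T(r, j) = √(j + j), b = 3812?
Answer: 7624/29062773 - I*√170/29062773 ≈ 0.00026233 - 4.4863e-7*I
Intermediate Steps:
y = -85/4 (y = (¼)*(-85) = -85/4 ≈ -21.250)
T(r, j) = √2*√j (T(r, j) = √(2*j) = √2*√j)
1/(T(-7, y) + b) = 1/(√2*√(-85/4) + 3812) = 1/(√2*(I*√85/2) + 3812) = 1/(I*√170/2 + 3812) = 1/(3812 + I*√170/2)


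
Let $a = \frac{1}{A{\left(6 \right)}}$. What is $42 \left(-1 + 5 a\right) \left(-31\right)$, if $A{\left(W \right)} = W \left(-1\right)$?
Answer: $2387$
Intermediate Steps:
$A{\left(W \right)} = - W$
$a = - \frac{1}{6}$ ($a = \frac{1}{\left(-1\right) 6} = \frac{1}{-6} = - \frac{1}{6} \approx -0.16667$)
$42 \left(-1 + 5 a\right) \left(-31\right) = 42 \left(-1 + 5 \left(- \frac{1}{6}\right)\right) \left(-31\right) = 42 \left(-1 - \frac{5}{6}\right) \left(-31\right) = 42 \left(- \frac{11}{6}\right) \left(-31\right) = \left(-77\right) \left(-31\right) = 2387$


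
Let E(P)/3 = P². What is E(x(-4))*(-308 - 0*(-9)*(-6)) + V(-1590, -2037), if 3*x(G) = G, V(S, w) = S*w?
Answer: 9711562/3 ≈ 3.2372e+6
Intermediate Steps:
x(G) = G/3
E(P) = 3*P²
E(x(-4))*(-308 - 0*(-9)*(-6)) + V(-1590, -2037) = (3*((⅓)*(-4))²)*(-308 - 0*(-9)*(-6)) - 1590*(-2037) = (3*(-4/3)²)*(-308 - 0*(-6)) + 3238830 = (3*(16/9))*(-308 - 1*0) + 3238830 = 16*(-308 + 0)/3 + 3238830 = (16/3)*(-308) + 3238830 = -4928/3 + 3238830 = 9711562/3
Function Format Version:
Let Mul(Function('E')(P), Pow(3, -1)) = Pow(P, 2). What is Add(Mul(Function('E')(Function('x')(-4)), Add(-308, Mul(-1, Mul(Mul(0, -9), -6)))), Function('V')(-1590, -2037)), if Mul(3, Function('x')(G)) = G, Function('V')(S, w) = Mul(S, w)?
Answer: Rational(9711562, 3) ≈ 3.2372e+6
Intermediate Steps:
Function('x')(G) = Mul(Rational(1, 3), G)
Function('E')(P) = Mul(3, Pow(P, 2))
Add(Mul(Function('E')(Function('x')(-4)), Add(-308, Mul(-1, Mul(Mul(0, -9), -6)))), Function('V')(-1590, -2037)) = Add(Mul(Mul(3, Pow(Mul(Rational(1, 3), -4), 2)), Add(-308, Mul(-1, Mul(Mul(0, -9), -6)))), Mul(-1590, -2037)) = Add(Mul(Mul(3, Pow(Rational(-4, 3), 2)), Add(-308, Mul(-1, Mul(0, -6)))), 3238830) = Add(Mul(Mul(3, Rational(16, 9)), Add(-308, Mul(-1, 0))), 3238830) = Add(Mul(Rational(16, 3), Add(-308, 0)), 3238830) = Add(Mul(Rational(16, 3), -308), 3238830) = Add(Rational(-4928, 3), 3238830) = Rational(9711562, 3)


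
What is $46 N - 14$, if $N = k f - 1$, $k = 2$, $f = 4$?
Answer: $308$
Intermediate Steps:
$N = 7$ ($N = 2 \cdot 4 - 1 = 8 - 1 = 7$)
$46 N - 14 = 46 \cdot 7 - 14 = 322 - 14 = 308$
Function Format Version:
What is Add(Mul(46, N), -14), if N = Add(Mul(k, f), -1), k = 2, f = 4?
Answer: 308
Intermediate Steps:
N = 7 (N = Add(Mul(2, 4), -1) = Add(8, -1) = 7)
Add(Mul(46, N), -14) = Add(Mul(46, 7), -14) = Add(322, -14) = 308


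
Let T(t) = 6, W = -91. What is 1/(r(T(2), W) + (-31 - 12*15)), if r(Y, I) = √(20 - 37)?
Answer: -211/44538 - I*√17/44538 ≈ -0.0047375 - 9.2575e-5*I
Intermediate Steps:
r(Y, I) = I*√17 (r(Y, I) = √(-17) = I*√17)
1/(r(T(2), W) + (-31 - 12*15)) = 1/(I*√17 + (-31 - 12*15)) = 1/(I*√17 + (-31 - 180)) = 1/(I*√17 - 211) = 1/(-211 + I*√17)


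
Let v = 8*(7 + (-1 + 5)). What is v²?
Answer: 7744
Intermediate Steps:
v = 88 (v = 8*(7 + 4) = 8*11 = 88)
v² = 88² = 7744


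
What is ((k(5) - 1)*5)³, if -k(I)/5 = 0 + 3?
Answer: -512000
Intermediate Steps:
k(I) = -15 (k(I) = -5*(0 + 3) = -5*3 = -15)
((k(5) - 1)*5)³ = ((-15 - 1)*5)³ = (-16*5)³ = (-80)³ = -512000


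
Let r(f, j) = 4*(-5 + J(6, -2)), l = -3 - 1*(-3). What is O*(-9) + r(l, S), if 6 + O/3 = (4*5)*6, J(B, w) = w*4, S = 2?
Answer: -3130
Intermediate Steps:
J(B, w) = 4*w
l = 0 (l = -3 + 3 = 0)
r(f, j) = -52 (r(f, j) = 4*(-5 + 4*(-2)) = 4*(-5 - 8) = 4*(-13) = -52)
O = 342 (O = -18 + 3*((4*5)*6) = -18 + 3*(20*6) = -18 + 3*120 = -18 + 360 = 342)
O*(-9) + r(l, S) = 342*(-9) - 52 = -3078 - 52 = -3130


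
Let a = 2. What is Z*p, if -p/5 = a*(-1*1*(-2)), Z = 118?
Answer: -2360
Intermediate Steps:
p = -20 (p = -10*-1*1*(-2) = -10*(-1*(-2)) = -10*2 = -5*4 = -20)
Z*p = 118*(-20) = -2360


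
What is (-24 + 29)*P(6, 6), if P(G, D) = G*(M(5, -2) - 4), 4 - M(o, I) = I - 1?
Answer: 90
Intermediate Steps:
M(o, I) = 5 - I (M(o, I) = 4 - (I - 1) = 4 - (-1 + I) = 4 + (1 - I) = 5 - I)
P(G, D) = 3*G (P(G, D) = G*((5 - 1*(-2)) - 4) = G*((5 + 2) - 4) = G*(7 - 4) = G*3 = 3*G)
(-24 + 29)*P(6, 6) = (-24 + 29)*(3*6) = 5*18 = 90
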